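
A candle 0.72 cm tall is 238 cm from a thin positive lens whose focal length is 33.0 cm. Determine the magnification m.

m = -0.161

1/d_i = 1/f − 1/d_o = 1/(33.00) − 1/(238) = 0.02610, so d_i = 38.31 cm.
m = −d_i/d_o = −(38.31)/(238) = -0.161.
The image is real, inverted and reduced, on the far side of the lens.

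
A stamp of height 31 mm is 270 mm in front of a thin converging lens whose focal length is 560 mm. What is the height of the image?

1/d_i = 1/f − 1/d_o = 1/(560.0) − 1/(270) = -0.001918, so d_i = -521.4 mm.
m = −d_i/d_o = +1.931.
|h_i| = |m|·h_o = 1.931 × 31 = 59.9 mm. The image is virtual, upright and enlarged, on the same side as the object.

59.9 mm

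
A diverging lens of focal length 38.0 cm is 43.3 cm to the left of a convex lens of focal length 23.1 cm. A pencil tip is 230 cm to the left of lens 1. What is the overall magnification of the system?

f₁ = −38.0 cm (diverging).
Lens 1: 1/d_i1 = 1/(-38.0) − 1/(230) = -0.03066, so d_i1 = -32.61 cm; m₁ = −d_i1/d_o1 = +0.1418.
d_o2 = 43.3 − (-32.61) = 75.91 cm.
Lens 2: 1/d_i2 = 1/(23.1) − 1/(75.91) = 0.03012, so d_i2 = 33.20 cm; m₂ = −d_i2/d_o2 = -0.4374.
m = m₁·m₂ = (+0.1418)(-0.4374) = -0.0620.

m = -0.0620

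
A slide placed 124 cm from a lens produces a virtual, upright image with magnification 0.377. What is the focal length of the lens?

m = −d_i/d_o ⇒ d_i = −m·d_o = −(+0.377)·(124) = -46.75 cm.
1/f = 1/d_o + 1/d_i = 1/(124) + 1/(-46.75) = -0.01333, so f = -75.0 cm.
Since f is negative, the lens is diverging.

f = -75.0 cm (diverging)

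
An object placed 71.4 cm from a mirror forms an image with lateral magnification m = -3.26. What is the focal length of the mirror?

m = −d_i/d_o ⇒ d_i = −m·d_o = −(-3.26)·(71.4) = 232.8 cm.
1/f = 1/d_o + 1/d_i = 1/(71.4) + 1/(232.8) = 0.01830, so f = 54.6 cm.
Since f is positive, the mirror is concave.

f = 54.6 cm (concave)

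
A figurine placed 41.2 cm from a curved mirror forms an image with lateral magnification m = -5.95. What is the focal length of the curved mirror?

f = 35.3 cm (concave)

m = −d_i/d_o ⇒ d_i = −m·d_o = −(-5.95)·(41.2) = 245.1 cm.
1/f = 1/d_o + 1/d_i = 1/(41.2) + 1/(245.1) = 0.02835, so f = 35.3 cm.
Since f is positive, the curved mirror is concave.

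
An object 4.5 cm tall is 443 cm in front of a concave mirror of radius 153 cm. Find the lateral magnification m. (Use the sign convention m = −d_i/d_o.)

f = R/2 = 153/2 = 76.50 cm.
1/d_i = 1/f − 1/d_o = 1/(76.50) − 1/(443) = 0.01081, so d_i = 92.47 cm.
m = −d_i/d_o = −(92.47)/(443) = -0.209.
The image is real, inverted and reduced, in front of the mirror.

m = -0.209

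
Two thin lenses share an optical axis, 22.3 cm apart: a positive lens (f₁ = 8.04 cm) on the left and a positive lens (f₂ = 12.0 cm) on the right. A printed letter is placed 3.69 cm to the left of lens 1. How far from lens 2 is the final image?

Lens 1: 1/d_i1 = 1/f₁ − 1/d_o1 = 1/(8.04) − 1/(3.69) = -0.1466, so d_i1 = -6.820 cm.
The intermediate image is 6.820 cm to the left of lens 1 (virtual), which is 22.3 − (-6.820) = 29.12 cm to the left of lens 2, so d_o2 = +29.12 cm.
Lens 2: 1/d_i2 = 1/f₂ − 1/d_o2 = 1/(12.0) − 1/(29.12) = 0.04899, so d_i2 = 20.4 cm.
The final image is real, 20.4 cm to the right of lens 2 (overall magnification ≈ -1.3).

20.4 cm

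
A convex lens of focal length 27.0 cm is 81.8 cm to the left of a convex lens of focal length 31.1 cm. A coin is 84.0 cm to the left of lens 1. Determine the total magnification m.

m = +1.35

Lens 1: 1/d_i1 = 1/(27.0) − 1/(84.0) = 0.02513, so d_i1 = 39.79 cm; m₁ = −d_i1/d_o1 = -0.4737.
d_o2 = 81.8 − (39.79) = 42.01 cm.
Lens 2: 1/d_i2 = 1/(31.1) − 1/(42.01) = 0.008350, so d_i2 = 119.8 cm; m₂ = −d_i2/d_o2 = -2.851.
m = m₁·m₂ = (-0.4737)(-2.851) = +1.35.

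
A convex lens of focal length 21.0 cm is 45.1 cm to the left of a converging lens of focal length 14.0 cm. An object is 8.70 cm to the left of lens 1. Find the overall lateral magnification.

Lens 1: 1/d_i1 = 1/(21.0) − 1/(8.70) = -0.06732, so d_i1 = -14.85 cm; m₁ = −d_i1/d_o1 = +1.707.
d_o2 = 45.1 − (-14.85) = 59.95 cm.
Lens 2: 1/d_i2 = 1/(14.0) − 1/(59.95) = 0.05475, so d_i2 = 18.27 cm; m₂ = −d_i2/d_o2 = -0.3047.
m = m₁·m₂ = (+1.707)(-0.3047) = -0.520.

m = -0.520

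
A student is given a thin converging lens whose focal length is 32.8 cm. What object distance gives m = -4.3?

m = −d_i/d_o ⇒ d_i = −m·d_o.
1/f = 1/d_o + 1/d_i = 1/d_o − 1/(m·d_o) = (1 − 1/m)/d_o, so d_o = f(1 − 1/m) = (32.80)(1 − 1/(-4.3)) = 40.4 cm.

40.4 cm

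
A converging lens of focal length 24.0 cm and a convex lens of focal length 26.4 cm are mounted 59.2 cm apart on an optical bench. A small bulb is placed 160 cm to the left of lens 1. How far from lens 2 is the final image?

Lens 1: 1/d_i1 = 1/f₁ − 1/d_o1 = 1/(24.0) − 1/(160) = 0.03542, so d_i1 = 28.24 cm.
The intermediate image is 28.24 cm to the right of lens 1, which is 59.2 − (28.24) = 30.96 cm to the left of lens 2, so d_o2 = +30.96 cm.
Lens 2: 1/d_i2 = 1/f₂ − 1/d_o2 = 1/(26.4) − 1/(30.96) = 0.005579, so d_i2 = 179 cm.
The final image is real, 179 cm to the right of lens 2 (overall magnification ≈ 1.0).

179 cm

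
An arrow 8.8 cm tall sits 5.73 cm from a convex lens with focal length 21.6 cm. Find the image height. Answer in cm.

1/d_i = 1/f − 1/d_o = 1/(21.60) − 1/(5.73) = -0.1282, so d_i = -7.799 cm.
m = −d_i/d_o = +1.361.
|h_i| = |m|·h_o = 1.361 × 8.8 = 12.0 cm. The image is virtual, upright and enlarged, on the same side as the object.

12.0 cm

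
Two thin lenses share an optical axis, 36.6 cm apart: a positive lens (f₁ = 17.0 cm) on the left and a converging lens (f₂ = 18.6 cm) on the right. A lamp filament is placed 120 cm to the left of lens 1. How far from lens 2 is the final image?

173 cm

Lens 1: 1/d_i1 = 1/f₁ − 1/d_o1 = 1/(17.0) − 1/(120) = 0.05049, so d_i1 = 19.81 cm.
The intermediate image is 19.81 cm to the right of lens 1, which is 36.6 − (19.81) = 16.79 cm to the left of lens 2, so d_o2 = +16.79 cm.
Lens 2: 1/d_i2 = 1/f₂ − 1/d_o2 = 1/(18.6) − 1/(16.79) = -0.005796, so d_i2 = -173 cm.
The final image is virtual, 173 cm to the left of lens 2 (overall magnification ≈ -1.7).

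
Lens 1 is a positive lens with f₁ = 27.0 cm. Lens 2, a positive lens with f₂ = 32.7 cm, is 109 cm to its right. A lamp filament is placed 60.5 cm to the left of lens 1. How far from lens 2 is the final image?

Lens 1: 1/d_i1 = 1/f₁ − 1/d_o1 = 1/(27.0) − 1/(60.5) = 0.02051, so d_i1 = 48.76 cm.
The intermediate image is 48.76 cm to the right of lens 1, which is 109 − (48.76) = 60.24 cm to the left of lens 2, so d_o2 = +60.24 cm.
Lens 2: 1/d_i2 = 1/f₂ − 1/d_o2 = 1/(32.7) − 1/(60.24) = 0.01398, so d_i2 = 71.5 cm.
The final image is real, 71.5 cm to the right of lens 2 (overall magnification ≈ 0.96).

71.5 cm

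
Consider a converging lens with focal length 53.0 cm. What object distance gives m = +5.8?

43.9 cm

m = −d_i/d_o ⇒ d_i = −m·d_o.
1/f = 1/d_o + 1/d_i = 1/d_o − 1/(m·d_o) = (1 − 1/m)/d_o, so d_o = f(1 − 1/m) = (53.00)(1 − 1/(+5.8)) = 43.9 cm.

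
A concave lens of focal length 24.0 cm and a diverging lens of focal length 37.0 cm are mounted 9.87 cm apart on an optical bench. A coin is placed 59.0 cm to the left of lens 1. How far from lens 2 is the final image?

Lens 1 is diverging, so f₁ = −24.0 cm.
Lens 1: 1/d_i1 = 1/f₁ − 1/d_o1 = 1/(-24.0) − 1/(59.0) = -0.05862, so d_i1 = -17.06 cm.
The intermediate image is 17.06 cm to the left of lens 1 (virtual), which is 9.87 − (-17.06) = 26.93 cm to the left of lens 2, so d_o2 = +26.93 cm.
Lens 2 is diverging, so f₂ = −37.0 cm.
Lens 2: 1/d_i2 = 1/f₂ − 1/d_o2 = 1/(-37.0) − 1/(26.93) = -0.06416, so d_i2 = -15.6 cm.
The final image is virtual, 15.6 cm to the left of lens 2 (overall magnification ≈ 0.17).

15.6 cm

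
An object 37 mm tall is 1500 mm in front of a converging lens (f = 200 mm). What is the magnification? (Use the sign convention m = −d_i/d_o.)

m = -0.154

1/d_i = 1/f − 1/d_o = 1/(200.0) − 1/(1500) = 0.004333, so d_i = 230.8 mm.
m = −d_i/d_o = −(230.8)/(1500) = -0.154.
The image is real, inverted and reduced, on the far side of the lens.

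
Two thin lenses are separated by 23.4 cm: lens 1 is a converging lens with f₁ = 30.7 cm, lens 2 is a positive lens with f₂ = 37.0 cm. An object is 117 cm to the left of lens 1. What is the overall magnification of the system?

Lens 1: 1/d_i1 = 1/(30.7) − 1/(117) = 0.02403, so d_i1 = 41.62 cm; m₁ = −d_i1/d_o1 = -0.3557.
d_o2 = 23.4 − (41.62) = -18.22 cm (virtual object).
Lens 2: 1/d_i2 = 1/(37.0) − 1/(-18.22) = 0.08191, so d_i2 = 12.21 cm; m₂ = −d_i2/d_o2 = +0.6700.
m = m₁·m₂ = (-0.3557)(+0.6700) = -0.238.

m = -0.238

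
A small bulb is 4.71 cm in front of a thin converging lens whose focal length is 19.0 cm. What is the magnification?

1/d_i = 1/f − 1/d_o = 1/(19.00) − 1/(4.71) = -0.1597, so d_i = -6.262 cm.
m = −d_i/d_o = −(-6.262)/(4.71) = +1.33.
The image is virtual, upright and enlarged, on the same side as the object.

m = +1.33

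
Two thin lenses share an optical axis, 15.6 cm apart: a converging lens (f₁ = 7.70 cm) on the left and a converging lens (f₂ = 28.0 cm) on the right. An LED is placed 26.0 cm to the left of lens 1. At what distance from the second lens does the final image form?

Lens 1: 1/d_i1 = 1/f₁ − 1/d_o1 = 1/(7.70) − 1/(26.0) = 0.09141, so d_i1 = 10.94 cm.
The intermediate image is 10.94 cm to the right of lens 1, which is 15.6 − (10.94) = 4.660 cm to the left of lens 2, so d_o2 = +4.660 cm.
Lens 2: 1/d_i2 = 1/f₂ − 1/d_o2 = 1/(28.0) − 1/(4.660) = -0.1789, so d_i2 = -5.59 cm.
The final image is virtual, 5.59 cm to the left of lens 2 (overall magnification ≈ -0.50).

5.59 cm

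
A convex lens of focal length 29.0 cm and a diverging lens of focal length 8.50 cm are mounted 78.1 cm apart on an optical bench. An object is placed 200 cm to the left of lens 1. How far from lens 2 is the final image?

Lens 1: 1/d_i1 = 1/f₁ − 1/d_o1 = 1/(29.0) − 1/(200) = 0.02948, so d_i1 = 33.92 cm.
The intermediate image is 33.92 cm to the right of lens 1, which is 78.1 − (33.92) = 44.18 cm to the left of lens 2, so d_o2 = +44.18 cm.
Lens 2 is diverging, so f₂ = −8.50 cm.
Lens 2: 1/d_i2 = 1/f₂ − 1/d_o2 = 1/(-8.50) − 1/(44.18) = -0.1403, so d_i2 = -7.13 cm.
The final image is virtual, 7.13 cm to the left of lens 2 (overall magnification ≈ -0.027).

7.13 cm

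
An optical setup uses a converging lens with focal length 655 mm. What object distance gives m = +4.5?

509 mm

m = −d_i/d_o ⇒ d_i = −m·d_o.
1/f = 1/d_o + 1/d_i = 1/d_o − 1/(m·d_o) = (1 − 1/m)/d_o, so d_o = f(1 − 1/m) = (655.0)(1 − 1/(+4.5)) = 509 mm.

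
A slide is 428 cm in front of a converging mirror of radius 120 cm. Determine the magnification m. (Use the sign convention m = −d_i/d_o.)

f = R/2 = 120/2 = 60.00 cm.
1/d_i = 1/f − 1/d_o = 1/(60.00) − 1/(428) = 0.01433, so d_i = 69.78 cm.
m = −d_i/d_o = −(69.78)/(428) = -0.163.
The image is real, inverted and reduced, in front of the mirror.

m = -0.163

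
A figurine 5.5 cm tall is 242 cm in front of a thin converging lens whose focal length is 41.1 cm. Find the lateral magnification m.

1/d_i = 1/f − 1/d_o = 1/(41.10) − 1/(242) = 0.02020, so d_i = 49.51 cm.
m = −d_i/d_o = −(49.51)/(242) = -0.205.
The image is real, inverted and reduced, on the far side of the lens.

m = -0.205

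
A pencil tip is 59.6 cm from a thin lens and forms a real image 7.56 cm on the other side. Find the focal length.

Real image ⇒ d_i = +7.56 cm.
1/f = 1/d_o + 1/d_i = 1/(59.6) + 1/(7.56) = 0.1491, so f = 6.71 cm.
Since f is positive, the thin lens is converging.

f = 6.71 cm (converging)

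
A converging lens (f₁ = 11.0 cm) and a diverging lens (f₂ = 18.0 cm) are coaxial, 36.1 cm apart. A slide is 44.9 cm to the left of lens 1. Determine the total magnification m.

m = -0.148

Lens 1: 1/d_i1 = 1/(11.0) − 1/(44.9) = 0.06864, so d_i1 = 14.57 cm; m₁ = −d_i1/d_o1 = -0.3245.
d_o2 = 36.1 − (14.57) = 21.53 cm.
f₂ = −18.0 cm (diverging).
Lens 2: 1/d_i2 = 1/(-18.0) − 1/(21.53) = -0.1020, so d_i2 = -9.804 cm; m₂ = −d_i2/d_o2 = +0.4554.
m = m₁·m₂ = (-0.3245)(+0.4554) = -0.148.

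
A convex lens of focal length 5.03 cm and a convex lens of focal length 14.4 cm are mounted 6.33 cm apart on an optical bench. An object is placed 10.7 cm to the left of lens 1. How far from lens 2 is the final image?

2.59 cm

Lens 1: 1/d_i1 = 1/f₁ − 1/d_o1 = 1/(5.03) − 1/(10.7) = 0.1053, so d_i1 = 9.492 cm.
The intermediate image is 9.492 cm to the right of lens 1, which lies 3.162 cm to the right of lens 2 — a virtual object — so d_o2 = −3.162 cm.
Lens 2: 1/d_i2 = 1/f₂ − 1/d_o2 = 1/(14.4) − 1/(-3.162) = 0.3857, so d_i2 = 2.59 cm.
The final image is real, 2.59 cm to the right of lens 2 (overall magnification ≈ -0.73).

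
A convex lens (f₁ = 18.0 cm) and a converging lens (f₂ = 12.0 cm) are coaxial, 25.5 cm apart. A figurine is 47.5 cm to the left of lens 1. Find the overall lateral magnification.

m = -0.473

Lens 1: 1/d_i1 = 1/(18.0) − 1/(47.5) = 0.03450, so d_i1 = 28.98 cm; m₁ = −d_i1/d_o1 = -0.6101.
d_o2 = 25.5 − (28.98) = -3.480 cm (virtual object).
Lens 2: 1/d_i2 = 1/(12.0) − 1/(-3.480) = 0.3707, so d_i2 = 2.698 cm; m₂ = −d_i2/d_o2 = +0.7752.
m = m₁·m₂ = (-0.6101)(+0.7752) = -0.473.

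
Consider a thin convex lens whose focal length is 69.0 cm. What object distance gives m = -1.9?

105 cm

m = −d_i/d_o ⇒ d_i = −m·d_o.
1/f = 1/d_o + 1/d_i = 1/d_o − 1/(m·d_o) = (1 − 1/m)/d_o, so d_o = f(1 − 1/m) = (69.00)(1 − 1/(-1.9)) = 105 cm.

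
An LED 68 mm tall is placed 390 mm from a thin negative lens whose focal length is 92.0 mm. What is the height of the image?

13.0 mm

For a negative lens, f = -92.0 mm.
1/d_i = 1/f − 1/d_o = 1/(-92.00) − 1/(390) = -0.01343, so d_i = -74.44 mm.
m = −d_i/d_o = +0.1909.
|h_i| = |m|·h_o = 0.1909 × 68 = 13.0 mm. The image is virtual, upright and reduced, on the same side as the object.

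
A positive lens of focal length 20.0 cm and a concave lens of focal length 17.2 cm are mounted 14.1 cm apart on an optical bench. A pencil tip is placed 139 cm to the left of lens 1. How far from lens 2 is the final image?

Lens 1: 1/d_i1 = 1/f₁ − 1/d_o1 = 1/(20.0) − 1/(139) = 0.04281, so d_i1 = 23.36 cm.
The intermediate image is 23.36 cm to the right of lens 1, which lies 9.260 cm to the right of lens 2 — a virtual object — so d_o2 = −9.260 cm.
Lens 2 is diverging, so f₂ = −17.2 cm.
Lens 2: 1/d_i2 = 1/f₂ − 1/d_o2 = 1/(-17.2) − 1/(-9.260) = 0.04985, so d_i2 = 20.1 cm.
The final image is real, 20.1 cm to the right of lens 2 (overall magnification ≈ -0.36).

20.1 cm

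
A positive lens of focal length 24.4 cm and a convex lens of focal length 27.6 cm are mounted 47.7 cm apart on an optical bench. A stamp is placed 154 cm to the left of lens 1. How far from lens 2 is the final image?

58.1 cm

Lens 1: 1/d_i1 = 1/f₁ − 1/d_o1 = 1/(24.4) − 1/(154) = 0.03449, so d_i1 = 28.99 cm.
The intermediate image is 28.99 cm to the right of lens 1, which is 47.7 − (28.99) = 18.71 cm to the left of lens 2, so d_o2 = +18.71 cm.
Lens 2: 1/d_i2 = 1/f₂ − 1/d_o2 = 1/(27.6) − 1/(18.71) = -0.01722, so d_i2 = -58.1 cm.
The final image is virtual, 58.1 cm to the left of lens 2 (overall magnification ≈ -0.58).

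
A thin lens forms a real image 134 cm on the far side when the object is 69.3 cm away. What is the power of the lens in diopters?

d_i = +134 cm.
1/f = 1/d_o + 1/d_i = 1/(69.3) + 1/(134) = 0.02189 cm⁻¹.
f = 45.68 cm = 0.4568 m, so P = 1/f = +2.19 D.

P = +2.19 D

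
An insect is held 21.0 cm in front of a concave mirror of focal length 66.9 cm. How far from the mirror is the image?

Mirror equation: 1/v = 1/f − 1/u = 1/(66.90) − 1/(21.0) = 0.01495 − 0.04762 = -0.03267, so v = -30.6 cm.
The image is virtual, upright and enlarged, behind the mirror.

30.6 cm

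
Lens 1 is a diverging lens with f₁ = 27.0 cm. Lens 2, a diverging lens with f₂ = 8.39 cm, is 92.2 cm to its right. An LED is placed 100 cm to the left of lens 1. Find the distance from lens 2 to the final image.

Lens 1 is diverging, so f₁ = −27.0 cm.
Lens 1: 1/d_i1 = 1/f₁ − 1/d_o1 = 1/(-27.0) − 1/(100) = -0.04704, so d_i1 = -21.26 cm.
The intermediate image is 21.26 cm to the left of lens 1 (virtual), which is 92.2 − (-21.26) = 113.5 cm to the left of lens 2, so d_o2 = +113.5 cm.
Lens 2 is diverging, so f₂ = −8.39 cm.
Lens 2: 1/d_i2 = 1/f₂ − 1/d_o2 = 1/(-8.39) − 1/(113.5) = -0.1280, so d_i2 = -7.81 cm.
The final image is virtual, 7.81 cm to the left of lens 2 (overall magnification ≈ 0.015).

7.81 cm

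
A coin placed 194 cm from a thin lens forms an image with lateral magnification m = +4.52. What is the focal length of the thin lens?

m = −d_i/d_o ⇒ d_i = −m·d_o = −(+4.52)·(194) = -876.9 cm.
1/f = 1/d_o + 1/d_i = 1/(194) + 1/(-876.9) = 0.004014, so f = 249 cm.
Since f is positive, the thin lens is converging.

f = 249 cm (converging)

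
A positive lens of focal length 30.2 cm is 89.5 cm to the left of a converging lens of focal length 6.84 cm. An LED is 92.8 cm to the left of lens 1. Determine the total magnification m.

m = +0.0871

Lens 1: 1/d_i1 = 1/(30.2) − 1/(92.8) = 0.02234, so d_i1 = 44.77 cm; m₁ = −d_i1/d_o1 = -0.4824.
d_o2 = 89.5 − (44.77) = 44.73 cm.
Lens 2: 1/d_i2 = 1/(6.84) − 1/(44.73) = 0.1238, so d_i2 = 8.075 cm; m₂ = −d_i2/d_o2 = -0.1805.
m = m₁·m₂ = (-0.4824)(-0.1805) = +0.0871.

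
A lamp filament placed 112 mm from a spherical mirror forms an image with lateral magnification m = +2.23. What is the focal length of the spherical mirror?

f = 203 mm (concave)

m = −d_i/d_o ⇒ d_i = −m·d_o = −(+2.23)·(112) = -249.8 mm.
1/f = 1/d_o + 1/d_i = 1/(112) + 1/(-249.8) = 0.004925, so f = 203 mm.
Since f is positive, the spherical mirror is concave.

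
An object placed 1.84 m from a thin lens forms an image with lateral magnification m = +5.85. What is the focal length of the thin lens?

f = 2.22 m (converging)

m = −d_i/d_o ⇒ d_i = −m·d_o = −(+5.85)·(1.84) = -10.76 m.
1/f = 1/d_o + 1/d_i = 1/(1.84) + 1/(-10.76) = 0.4505, so f = 2.22 m.
Since f is positive, the thin lens is converging.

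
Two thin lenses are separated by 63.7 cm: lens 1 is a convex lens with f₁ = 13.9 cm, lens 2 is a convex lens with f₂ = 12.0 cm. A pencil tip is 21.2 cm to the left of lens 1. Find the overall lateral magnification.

Lens 1: 1/d_i1 = 1/(13.9) − 1/(21.2) = 0.02477, so d_i1 = 40.37 cm; m₁ = −d_i1/d_o1 = -1.904.
d_o2 = 63.7 − (40.37) = 23.33 cm.
Lens 2: 1/d_i2 = 1/(12.0) − 1/(23.33) = 0.04047, so d_i2 = 24.71 cm; m₂ = −d_i2/d_o2 = -1.059.
m = m₁·m₂ = (-1.904)(-1.059) = +2.02.

m = +2.02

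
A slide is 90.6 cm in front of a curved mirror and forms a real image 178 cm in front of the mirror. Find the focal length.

f = 60.0 cm (concave)

Real image ⇒ d_i = +178 cm.
1/f = 1/d_o + 1/d_i = 1/(90.6) + 1/(178) = 0.01666, so f = 60.0 cm.
Since f is positive, the curved mirror is concave.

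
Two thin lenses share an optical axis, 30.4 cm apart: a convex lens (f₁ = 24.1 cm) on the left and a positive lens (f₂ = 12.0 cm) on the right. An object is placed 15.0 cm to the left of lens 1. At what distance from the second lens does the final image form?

14.5 cm

Lens 1: 1/d_i1 = 1/f₁ − 1/d_o1 = 1/(24.1) − 1/(15.0) = -0.02517, so d_i1 = -39.73 cm.
The intermediate image is 39.73 cm to the left of lens 1 (virtual), which is 30.4 − (-39.73) = 70.13 cm to the left of lens 2, so d_o2 = +70.13 cm.
Lens 2: 1/d_i2 = 1/f₂ − 1/d_o2 = 1/(12.0) − 1/(70.13) = 0.06907, so d_i2 = 14.5 cm.
The final image is real, 14.5 cm to the right of lens 2 (overall magnification ≈ -0.55).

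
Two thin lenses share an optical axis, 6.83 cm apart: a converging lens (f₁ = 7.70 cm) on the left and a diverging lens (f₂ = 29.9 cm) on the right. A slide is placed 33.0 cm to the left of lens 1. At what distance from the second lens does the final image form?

Lens 1: 1/d_i1 = 1/f₁ − 1/d_o1 = 1/(7.70) − 1/(33.0) = 0.09957, so d_i1 = 10.04 cm.
The intermediate image is 10.04 cm to the right of lens 1, which lies 3.210 cm to the right of lens 2 — a virtual object — so d_o2 = −3.210 cm.
Lens 2 is diverging, so f₂ = −29.9 cm.
Lens 2: 1/d_i2 = 1/f₂ − 1/d_o2 = 1/(-29.9) − 1/(-3.210) = 0.2781, so d_i2 = 3.60 cm.
The final image is real, 3.60 cm to the right of lens 2 (overall magnification ≈ -0.34).

3.60 cm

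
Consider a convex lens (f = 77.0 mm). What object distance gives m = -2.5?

m = −d_i/d_o ⇒ d_i = −m·d_o.
1/f = 1/d_o + 1/d_i = 1/d_o − 1/(m·d_o) = (1 − 1/m)/d_o, so d_o = f(1 − 1/m) = (77.00)(1 − 1/(-2.5)) = 108 mm.

108 mm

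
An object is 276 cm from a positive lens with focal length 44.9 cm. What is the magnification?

1/d_i = 1/f − 1/d_o = 1/(44.90) − 1/(276) = 0.01865, so d_i = 53.62 cm.
m = −d_i/d_o = −(53.62)/(276) = -0.194.
The image is real, inverted and reduced, on the far side of the lens.

m = -0.194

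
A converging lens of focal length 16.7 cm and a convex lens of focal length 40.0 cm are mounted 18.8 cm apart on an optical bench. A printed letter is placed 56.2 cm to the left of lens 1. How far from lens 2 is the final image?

Lens 1: 1/d_i1 = 1/f₁ − 1/d_o1 = 1/(16.7) − 1/(56.2) = 0.04209, so d_i1 = 23.76 cm.
The intermediate image is 23.76 cm to the right of lens 1, which lies 4.960 cm to the right of lens 2 — a virtual object — so d_o2 = −4.960 cm.
Lens 2: 1/d_i2 = 1/f₂ − 1/d_o2 = 1/(40.0) − 1/(-4.960) = 0.2266, so d_i2 = 4.41 cm.
The final image is real, 4.41 cm to the right of lens 2 (overall magnification ≈ -0.38).

4.41 cm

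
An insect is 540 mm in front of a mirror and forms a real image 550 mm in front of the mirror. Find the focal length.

f = 272 mm (concave)

Real image ⇒ d_i = +550 mm.
1/f = 1/d_o + 1/d_i = 1/(540) + 1/(550) = 0.003670, so f = 272 mm.
Since f is positive, the mirror is concave.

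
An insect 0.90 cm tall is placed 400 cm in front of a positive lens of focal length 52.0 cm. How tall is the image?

1/d_i = 1/f − 1/d_o = 1/(52.00) − 1/(400) = 0.01673, so d_i = 59.77 cm.
m = −d_i/d_o = -0.1494.
|h_i| = |m|·h_o = 0.1494 × 0.90 = 0.134 cm. The image is real, inverted and reduced, on the far side of the lens.

0.134 cm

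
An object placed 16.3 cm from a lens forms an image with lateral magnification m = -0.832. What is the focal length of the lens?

m = −d_i/d_o ⇒ d_i = −m·d_o = −(-0.832)·(16.3) = 13.56 cm.
1/f = 1/d_o + 1/d_i = 1/(16.3) + 1/(13.56) = 0.1351, so f = 7.40 cm.
Since f is positive, the lens is converging.

f = 7.40 cm (converging)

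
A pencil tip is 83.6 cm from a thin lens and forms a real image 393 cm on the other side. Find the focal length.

Real image ⇒ d_i = +393 cm.
1/f = 1/d_o + 1/d_i = 1/(83.6) + 1/(393) = 0.01451, so f = 68.9 cm.
Since f is positive, the thin lens is converging.

f = 68.9 cm (converging)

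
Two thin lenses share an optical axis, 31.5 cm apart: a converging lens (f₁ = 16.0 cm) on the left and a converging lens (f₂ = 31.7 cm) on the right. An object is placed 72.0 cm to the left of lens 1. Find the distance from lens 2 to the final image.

16.7 cm

Lens 1: 1/d_i1 = 1/f₁ − 1/d_o1 = 1/(16.0) − 1/(72.0) = 0.04861, so d_i1 = 20.57 cm.
The intermediate image is 20.57 cm to the right of lens 1, which is 31.5 − (20.57) = 10.93 cm to the left of lens 2, so d_o2 = +10.93 cm.
Lens 2: 1/d_i2 = 1/f₂ − 1/d_o2 = 1/(31.7) − 1/(10.93) = -0.05995, so d_i2 = -16.7 cm.
The final image is virtual, 16.7 cm to the left of lens 2 (overall magnification ≈ -0.44).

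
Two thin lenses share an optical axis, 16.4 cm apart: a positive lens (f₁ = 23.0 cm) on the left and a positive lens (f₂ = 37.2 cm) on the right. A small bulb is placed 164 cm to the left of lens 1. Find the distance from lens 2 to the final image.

Lens 1: 1/d_i1 = 1/f₁ − 1/d_o1 = 1/(23.0) − 1/(164) = 0.03738, so d_i1 = 26.75 cm.
The intermediate image is 26.75 cm to the right of lens 1, which lies 10.35 cm to the right of lens 2 — a virtual object — so d_o2 = −10.35 cm.
Lens 2: 1/d_i2 = 1/f₂ − 1/d_o2 = 1/(37.2) − 1/(-10.35) = 0.1235, so d_i2 = 8.10 cm.
The final image is real, 8.10 cm to the right of lens 2 (overall magnification ≈ -0.13).

8.10 cm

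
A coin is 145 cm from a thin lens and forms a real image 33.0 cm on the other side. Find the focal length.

f = 26.9 cm (converging)

Real image ⇒ d_i = +33.0 cm.
1/f = 1/d_o + 1/d_i = 1/(145) + 1/(33.0) = 0.03720, so f = 26.9 cm.
Since f is positive, the thin lens is converging.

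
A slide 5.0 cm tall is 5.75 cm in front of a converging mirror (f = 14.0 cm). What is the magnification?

1/d_i = 1/f − 1/d_o = 1/(14.00) − 1/(5.75) = -0.1025, so d_i = -9.758 cm.
m = −d_i/d_o = −(-9.758)/(5.75) = +1.70.
The image is virtual, upright and enlarged, behind the mirror.

m = +1.70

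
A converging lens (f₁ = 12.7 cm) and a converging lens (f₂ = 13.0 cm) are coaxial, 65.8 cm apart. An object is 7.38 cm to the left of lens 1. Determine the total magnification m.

m = -0.441

Lens 1: 1/d_i1 = 1/(12.7) − 1/(7.38) = -0.05676, so d_i1 = -17.62 cm; m₁ = −d_i1/d_o1 = +2.388.
d_o2 = 65.8 − (-17.62) = 83.42 cm.
Lens 2: 1/d_i2 = 1/(13.0) − 1/(83.42) = 0.06494, so d_i2 = 15.40 cm; m₂ = −d_i2/d_o2 = -0.1846.
m = m₁·m₂ = (+2.388)(-0.1846) = -0.441.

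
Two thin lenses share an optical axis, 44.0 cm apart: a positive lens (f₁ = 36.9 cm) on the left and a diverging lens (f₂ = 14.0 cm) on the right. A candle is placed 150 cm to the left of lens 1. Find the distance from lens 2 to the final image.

Lens 1: 1/d_i1 = 1/f₁ − 1/d_o1 = 1/(36.9) − 1/(150) = 0.02043, so d_i1 = 48.94 cm.
The intermediate image is 48.94 cm to the right of lens 1, which lies 4.940 cm to the right of lens 2 — a virtual object — so d_o2 = −4.940 cm.
Lens 2 is diverging, so f₂ = −14.0 cm.
Lens 2: 1/d_i2 = 1/f₂ − 1/d_o2 = 1/(-14.0) − 1/(-4.940) = 0.1310, so d_i2 = 7.63 cm.
The final image is real, 7.63 cm to the right of lens 2 (overall magnification ≈ -0.50).

7.63 cm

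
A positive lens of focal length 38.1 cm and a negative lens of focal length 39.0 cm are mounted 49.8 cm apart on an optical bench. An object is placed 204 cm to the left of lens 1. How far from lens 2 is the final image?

Lens 1: 1/d_i1 = 1/f₁ − 1/d_o1 = 1/(38.1) − 1/(204) = 0.02134, so d_i1 = 46.85 cm.
The intermediate image is 46.85 cm to the right of lens 1, which is 49.8 − (46.85) = 2.950 cm to the left of lens 2, so d_o2 = +2.950 cm.
Lens 2 is diverging, so f₂ = −39.0 cm.
Lens 2: 1/d_i2 = 1/f₂ − 1/d_o2 = 1/(-39.0) − 1/(2.950) = -0.3646, so d_i2 = -2.74 cm.
The final image is virtual, 2.74 cm to the left of lens 2 (overall magnification ≈ -0.21).

2.74 cm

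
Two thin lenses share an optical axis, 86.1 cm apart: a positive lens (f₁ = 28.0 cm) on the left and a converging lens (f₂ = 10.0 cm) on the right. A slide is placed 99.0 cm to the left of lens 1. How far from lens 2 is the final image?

Lens 1: 1/d_i1 = 1/f₁ − 1/d_o1 = 1/(28.0) − 1/(99.0) = 0.02561, so d_i1 = 39.04 cm.
The intermediate image is 39.04 cm to the right of lens 1, which is 86.1 − (39.04) = 47.06 cm to the left of lens 2, so d_o2 = +47.06 cm.
Lens 2: 1/d_i2 = 1/f₂ − 1/d_o2 = 1/(10.0) − 1/(47.06) = 0.07875, so d_i2 = 12.7 cm.
The final image is real, 12.7 cm to the right of lens 2 (overall magnification ≈ 0.11).

12.7 cm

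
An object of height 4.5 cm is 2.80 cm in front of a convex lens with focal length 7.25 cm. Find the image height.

1/d_i = 1/f − 1/d_o = 1/(7.250) − 1/(2.80) = -0.2192, so d_i = -4.562 cm.
m = −d_i/d_o = +1.629.
|h_i| = |m|·h_o = 1.629 × 4.5 = 7.33 cm. The image is virtual, upright and enlarged, on the same side as the object.

7.33 cm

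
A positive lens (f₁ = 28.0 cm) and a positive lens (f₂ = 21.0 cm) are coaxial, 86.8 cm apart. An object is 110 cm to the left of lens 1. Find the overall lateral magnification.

Lens 1: 1/d_i1 = 1/(28.0) − 1/(110) = 0.02662, so d_i1 = 37.56 cm; m₁ = −d_i1/d_o1 = -0.3415.
d_o2 = 86.8 − (37.56) = 49.24 cm.
Lens 2: 1/d_i2 = 1/(21.0) − 1/(49.24) = 0.02731, so d_i2 = 36.62 cm; m₂ = −d_i2/d_o2 = -0.7436.
m = m₁·m₂ = (-0.3415)(-0.7436) = +0.254.

m = +0.254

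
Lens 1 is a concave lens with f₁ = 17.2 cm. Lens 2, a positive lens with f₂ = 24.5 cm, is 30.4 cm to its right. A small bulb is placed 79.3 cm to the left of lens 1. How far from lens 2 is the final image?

54.5 cm

Lens 1 is diverging, so f₁ = −17.2 cm.
Lens 1: 1/d_i1 = 1/f₁ − 1/d_o1 = 1/(-17.2) − 1/(79.3) = -0.07075, so d_i1 = -14.13 cm.
The intermediate image is 14.13 cm to the left of lens 1 (virtual), which is 30.4 − (-14.13) = 44.53 cm to the left of lens 2, so d_o2 = +44.53 cm.
Lens 2: 1/d_i2 = 1/f₂ − 1/d_o2 = 1/(24.5) − 1/(44.53) = 0.01836, so d_i2 = 54.5 cm.
The final image is real, 54.5 cm to the right of lens 2 (overall magnification ≈ -0.22).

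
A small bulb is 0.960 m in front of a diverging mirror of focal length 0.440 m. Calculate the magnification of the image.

For a diverging mirror, f = -0.440 m.
1/d_i = 1/f − 1/d_o = 1/(-0.4400) − 1/(0.960) = -3.314, so d_i = -0.3017 m.
m = −d_i/d_o = −(-0.3017)/(0.960) = +0.314.
The image is virtual, upright and reduced, behind the mirror.

m = +0.314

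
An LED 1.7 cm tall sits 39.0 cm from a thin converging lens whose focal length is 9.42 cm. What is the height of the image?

0.541 cm

1/d_i = 1/f − 1/d_o = 1/(9.420) − 1/(39.0) = 0.08052, so d_i = 12.42 cm.
m = −d_i/d_o = -0.3185.
|h_i| = |m|·h_o = 0.3185 × 1.7 = 0.541 cm. The image is real, inverted and reduced, on the far side of the lens.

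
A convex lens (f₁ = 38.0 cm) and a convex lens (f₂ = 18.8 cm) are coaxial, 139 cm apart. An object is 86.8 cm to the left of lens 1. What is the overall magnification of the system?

m = +0.278

Lens 1: 1/d_i1 = 1/(38.0) − 1/(86.8) = 0.01480, so d_i1 = 67.59 cm; m₁ = −d_i1/d_o1 = -0.7787.
d_o2 = 139 − (67.59) = 71.41 cm.
Lens 2: 1/d_i2 = 1/(18.8) − 1/(71.41) = 0.03919, so d_i2 = 25.52 cm; m₂ = −d_i2/d_o2 = -0.3573.
m = m₁·m₂ = (-0.7787)(-0.3573) = +0.278.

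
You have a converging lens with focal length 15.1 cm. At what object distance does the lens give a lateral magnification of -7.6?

17.1 cm

m = −d_i/d_o ⇒ d_i = −m·d_o.
1/f = 1/d_o + 1/d_i = 1/d_o − 1/(m·d_o) = (1 − 1/m)/d_o, so d_o = f(1 − 1/m) = (15.10)(1 − 1/(-7.6)) = 17.1 cm.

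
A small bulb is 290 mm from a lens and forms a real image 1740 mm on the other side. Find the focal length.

Real image ⇒ d_i = +1740 mm.
1/f = 1/d_o + 1/d_i = 1/(290) + 1/(1740) = 0.004023, so f = 249 mm.
Since f is positive, the lens is converging.

f = 249 mm (converging)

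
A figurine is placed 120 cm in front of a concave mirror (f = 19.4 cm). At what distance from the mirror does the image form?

Mirror equation: 1/q = 1/f − 1/p = 1/(19.40) − 1/(120) = 0.05155 − 0.008333 = 0.04321, so q = 23.1 cm.
The image is real, inverted and reduced, in front of the mirror.

23.1 cm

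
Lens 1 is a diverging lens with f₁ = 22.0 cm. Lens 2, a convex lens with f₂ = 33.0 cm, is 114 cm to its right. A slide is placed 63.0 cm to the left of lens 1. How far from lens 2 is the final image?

Lens 1 is diverging, so f₁ = −22.0 cm.
Lens 1: 1/d_i1 = 1/f₁ − 1/d_o1 = 1/(-22.0) − 1/(63.0) = -0.06133, so d_i1 = -16.31 cm.
The intermediate image is 16.31 cm to the left of lens 1 (virtual), which is 114 − (-16.31) = 130.3 cm to the left of lens 2, so d_o2 = +130.3 cm.
Lens 2: 1/d_i2 = 1/f₂ − 1/d_o2 = 1/(33.0) − 1/(130.3) = 0.02263, so d_i2 = 44.2 cm.
The final image is real, 44.2 cm to the right of lens 2 (overall magnification ≈ -0.088).

44.2 cm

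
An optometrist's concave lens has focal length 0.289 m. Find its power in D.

P = -3.46 D

For a concave lens, f = −0.289 m.
P = 1/f = 1/(-0.289 m) = -3.46 D.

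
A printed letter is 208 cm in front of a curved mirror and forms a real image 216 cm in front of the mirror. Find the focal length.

f = 106 cm (concave)

Real image ⇒ d_i = +216 cm.
1/f = 1/d_o + 1/d_i = 1/(208) + 1/(216) = 0.009437, so f = 106 cm.
Since f is positive, the curved mirror is concave.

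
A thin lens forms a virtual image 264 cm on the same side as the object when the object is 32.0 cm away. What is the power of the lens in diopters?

Virtual image ⇒ d_i = −264 cm.
1/f = 1/d_o + 1/d_i = 1/(32.0) + 1/(-264) = 0.02746 cm⁻¹.
f = 36.41 cm = 0.3641 m, so P = 1/f = +2.75 D.

P = +2.75 D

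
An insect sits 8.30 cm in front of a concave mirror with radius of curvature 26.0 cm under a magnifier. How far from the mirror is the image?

23.0 cm

f = R/2 = 26.0/2 = 13.00 cm.
Mirror equation: 1/q = 1/f − 1/p = 1/(13.00) − 1/(8.30) = 0.07692 − 0.1205 = -0.04356, so q = -23.0 cm.
The image is virtual, upright and enlarged, behind the mirror.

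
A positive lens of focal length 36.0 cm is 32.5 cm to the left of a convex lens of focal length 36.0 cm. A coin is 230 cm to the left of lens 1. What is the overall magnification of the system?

Lens 1: 1/d_i1 = 1/(36.0) − 1/(230) = 0.02343, so d_i1 = 42.68 cm; m₁ = −d_i1/d_o1 = -0.1856.
d_o2 = 32.5 − (42.68) = -10.18 cm (virtual object).
Lens 2: 1/d_i2 = 1/(36.0) − 1/(-10.18) = 0.1260, so d_i2 = 7.936 cm; m₂ = −d_i2/d_o2 = +0.7796.
m = m₁·m₂ = (-0.1856)(+0.7796) = -0.145.

m = -0.145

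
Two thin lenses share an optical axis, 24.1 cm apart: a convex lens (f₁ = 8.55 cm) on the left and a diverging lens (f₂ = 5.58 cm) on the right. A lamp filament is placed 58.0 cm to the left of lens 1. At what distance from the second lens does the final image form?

4.00 cm

Lens 1: 1/d_i1 = 1/f₁ − 1/d_o1 = 1/(8.55) − 1/(58.0) = 0.09972, so d_i1 = 10.03 cm.
The intermediate image is 10.03 cm to the right of lens 1, which is 24.1 − (10.03) = 14.07 cm to the left of lens 2, so d_o2 = +14.07 cm.
Lens 2 is diverging, so f₂ = −5.58 cm.
Lens 2: 1/d_i2 = 1/f₂ − 1/d_o2 = 1/(-5.58) − 1/(14.07) = -0.2503, so d_i2 = -4.00 cm.
The final image is virtual, 4.00 cm to the left of lens 2 (overall magnification ≈ -0.049).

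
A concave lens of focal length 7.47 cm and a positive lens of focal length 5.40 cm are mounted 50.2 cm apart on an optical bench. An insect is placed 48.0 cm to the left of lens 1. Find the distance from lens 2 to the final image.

5.97 cm

Lens 1 is diverging, so f₁ = −7.47 cm.
Lens 1: 1/d_i1 = 1/f₁ − 1/d_o1 = 1/(-7.47) − 1/(48.0) = -0.1547, so d_i1 = -6.464 cm.
The intermediate image is 6.464 cm to the left of lens 1 (virtual), which is 50.2 − (-6.464) = 56.66 cm to the left of lens 2, so d_o2 = +56.66 cm.
Lens 2: 1/d_i2 = 1/f₂ − 1/d_o2 = 1/(5.40) − 1/(56.66) = 0.1675, so d_i2 = 5.97 cm.
The final image is real, 5.97 cm to the right of lens 2 (overall magnification ≈ -0.014).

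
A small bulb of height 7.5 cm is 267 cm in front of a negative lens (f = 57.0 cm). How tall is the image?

For a negative lens, f = -57.0 cm.
1/d_i = 1/f − 1/d_o = 1/(-57.00) − 1/(267) = -0.02129, so d_i = -46.97 cm.
m = −d_i/d_o = +0.1759.
|h_i| = |m|·h_o = 0.1759 × 7.5 = 1.32 cm. The image is virtual, upright and reduced, on the same side as the object.

1.32 cm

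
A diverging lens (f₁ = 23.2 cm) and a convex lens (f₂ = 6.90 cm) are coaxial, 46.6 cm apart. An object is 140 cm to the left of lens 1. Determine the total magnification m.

m = -0.0165

f₁ = −23.2 cm (diverging).
Lens 1: 1/d_i1 = 1/(-23.2) − 1/(140) = -0.05025, so d_i1 = -19.90 cm; m₁ = −d_i1/d_o1 = +0.1421.
d_o2 = 46.6 − (-19.90) = 66.50 cm.
Lens 2: 1/d_i2 = 1/(6.90) − 1/(66.50) = 0.1299, so d_i2 = 7.699 cm; m₂ = −d_i2/d_o2 = -0.1158.
m = m₁·m₂ = (+0.1421)(-0.1158) = -0.0165.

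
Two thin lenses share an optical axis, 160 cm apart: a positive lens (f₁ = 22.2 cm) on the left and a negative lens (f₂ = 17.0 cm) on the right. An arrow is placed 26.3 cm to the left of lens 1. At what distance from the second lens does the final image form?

8.65 cm

Lens 1: 1/d_i1 = 1/f₁ − 1/d_o1 = 1/(22.2) − 1/(26.3) = 0.007022, so d_i1 = 142.4 cm.
The intermediate image is 142.4 cm to the right of lens 1, which is 160 − (142.4) = 17.60 cm to the left of lens 2, so d_o2 = +17.60 cm.
Lens 2 is diverging, so f₂ = −17.0 cm.
Lens 2: 1/d_i2 = 1/f₂ − 1/d_o2 = 1/(-17.0) − 1/(17.60) = -0.1156, so d_i2 = -8.65 cm.
The final image is virtual, 8.65 cm to the left of lens 2 (overall magnification ≈ -2.7).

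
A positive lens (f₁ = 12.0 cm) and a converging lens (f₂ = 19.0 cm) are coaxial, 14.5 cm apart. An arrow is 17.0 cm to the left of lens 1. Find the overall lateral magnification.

Lens 1: 1/d_i1 = 1/(12.0) − 1/(17.0) = 0.02451, so d_i1 = 40.80 cm; m₁ = −d_i1/d_o1 = -2.400.
d_o2 = 14.5 − (40.80) = -26.30 cm (virtual object).
Lens 2: 1/d_i2 = 1/(19.0) − 1/(-26.30) = 0.09065, so d_i2 = 11.03 cm; m₂ = −d_i2/d_o2 = +0.4194.
m = m₁·m₂ = (-2.400)(+0.4194) = -1.01.

m = -1.01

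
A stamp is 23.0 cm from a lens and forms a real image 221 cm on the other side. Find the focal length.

f = 20.8 cm (converging)

Real image ⇒ d_i = +221 cm.
1/f = 1/d_o + 1/d_i = 1/(23.0) + 1/(221) = 0.04800, so f = 20.8 cm.
Since f is positive, the lens is converging.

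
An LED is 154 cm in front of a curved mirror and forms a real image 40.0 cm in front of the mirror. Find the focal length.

Real image ⇒ d_i = +40.0 cm.
1/f = 1/d_o + 1/d_i = 1/(154) + 1/(40.0) = 0.03149, so f = 31.8 cm.
Since f is positive, the curved mirror is concave.

f = 31.8 cm (concave)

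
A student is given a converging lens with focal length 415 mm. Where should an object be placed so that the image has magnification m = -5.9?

m = −d_i/d_o ⇒ d_i = −m·d_o.
1/f = 1/d_o + 1/d_i = 1/d_o − 1/(m·d_o) = (1 − 1/m)/d_o, so d_o = f(1 − 1/m) = (415.0)(1 − 1/(-5.9)) = 485 mm.

485 mm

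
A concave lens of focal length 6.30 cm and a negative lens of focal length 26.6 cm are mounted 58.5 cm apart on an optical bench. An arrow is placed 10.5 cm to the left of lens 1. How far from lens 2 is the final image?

Lens 1 is diverging, so f₁ = −6.30 cm.
Lens 1: 1/d_i1 = 1/f₁ − 1/d_o1 = 1/(-6.30) − 1/(10.5) = -0.2540, so d_i1 = -3.937 cm.
The intermediate image is 3.937 cm to the left of lens 1 (virtual), which is 58.5 − (-3.937) = 62.44 cm to the left of lens 2, so d_o2 = +62.44 cm.
Lens 2 is diverging, so f₂ = −26.6 cm.
Lens 2: 1/d_i2 = 1/f₂ − 1/d_o2 = 1/(-26.6) − 1/(62.44) = -0.05361, so d_i2 = -18.7 cm.
The final image is virtual, 18.7 cm to the left of lens 2 (overall magnification ≈ 0.11).

18.7 cm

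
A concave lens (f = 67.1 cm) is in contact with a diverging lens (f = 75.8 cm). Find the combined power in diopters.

P₁ = 1/f₁ = 1/(-0.671 m) = -1.490 D; P₂ = 1/f₂ = 1/(-0.758 m) = -1.319 D.
For thin lenses in contact, P = P₁ + P₂ = (-1.490) + (-1.319) = -2.81 D.

P = -2.81 D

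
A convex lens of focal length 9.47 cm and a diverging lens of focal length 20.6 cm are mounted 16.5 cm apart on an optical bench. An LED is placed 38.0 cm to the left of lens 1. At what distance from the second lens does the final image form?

3.27 cm

Lens 1: 1/d_i1 = 1/f₁ − 1/d_o1 = 1/(9.47) − 1/(38.0) = 0.07928, so d_i1 = 12.61 cm.
The intermediate image is 12.61 cm to the right of lens 1, which is 16.5 − (12.61) = 3.890 cm to the left of lens 2, so d_o2 = +3.890 cm.
Lens 2 is diverging, so f₂ = −20.6 cm.
Lens 2: 1/d_i2 = 1/f₂ − 1/d_o2 = 1/(-20.6) − 1/(3.890) = -0.3056, so d_i2 = -3.27 cm.
The final image is virtual, 3.27 cm to the left of lens 2 (overall magnification ≈ -0.28).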